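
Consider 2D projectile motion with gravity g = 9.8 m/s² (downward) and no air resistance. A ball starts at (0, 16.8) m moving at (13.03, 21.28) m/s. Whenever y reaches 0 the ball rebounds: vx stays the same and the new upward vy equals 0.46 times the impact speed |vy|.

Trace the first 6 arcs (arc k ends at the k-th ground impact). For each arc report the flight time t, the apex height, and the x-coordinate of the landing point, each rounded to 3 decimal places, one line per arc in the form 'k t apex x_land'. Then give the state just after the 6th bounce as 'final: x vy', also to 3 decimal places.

Arc 1: start y=16.800, vy=21.280 → t=5.025, apex=39.904, x_land=65.478, impact vy=-27.966
  bounce: vy ← 0.46·27.966 = 12.865
Arc 2: start y=0.000, vy=12.865 → t=2.625, apex=8.444, x_land=99.687, impact vy=-12.865
  bounce: vy ← 0.46·12.865 = 5.918
Arc 3: start y=0.000, vy=5.918 → t=1.208, apex=1.787, x_land=115.423, impact vy=-5.918
  bounce: vy ← 0.46·5.918 = 2.722
Arc 4: start y=0.000, vy=2.722 → t=0.556, apex=0.378, x_land=122.662, impact vy=-2.722
  bounce: vy ← 0.46·2.722 = 1.252
Arc 5: start y=0.000, vy=1.252 → t=0.256, apex=0.080, x_land=125.991, impact vy=-1.252
  bounce: vy ← 0.46·1.252 = 0.576
Arc 6: start y=0.000, vy=0.576 → t=0.118, apex=0.017, x_land=127.523, impact vy=-0.576
  bounce: vy ← 0.46·0.576 = 0.265

1 5.025 39.904 65.478
2 2.625 8.444 99.687
3 1.208 1.787 115.423
4 0.556 0.378 122.662
5 0.256 0.080 125.991
6 0.118 0.017 127.523
final: 127.523 0.265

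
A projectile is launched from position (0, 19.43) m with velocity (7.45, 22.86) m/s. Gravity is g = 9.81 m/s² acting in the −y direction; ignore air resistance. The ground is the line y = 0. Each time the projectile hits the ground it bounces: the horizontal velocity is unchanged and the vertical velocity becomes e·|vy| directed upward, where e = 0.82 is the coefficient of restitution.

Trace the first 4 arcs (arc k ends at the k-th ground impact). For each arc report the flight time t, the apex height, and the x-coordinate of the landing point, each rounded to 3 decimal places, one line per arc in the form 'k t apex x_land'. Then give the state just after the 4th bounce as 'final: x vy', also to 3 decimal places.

1 5.395 46.065 40.191
2 5.026 30.974 77.634
3 4.121 20.827 108.337
4 3.379 14.004 133.513
final: 133.513 13.592

Arc 1: start y=19.430, vy=22.860 → t=5.395, apex=46.065, x_land=40.191, impact vy=-30.063
  bounce: vy ← 0.82·30.063 = 24.652
Arc 2: start y=0.000, vy=24.652 → t=5.026, apex=30.974, x_land=77.634, impact vy=-24.652
  bounce: vy ← 0.82·24.652 = 20.214
Arc 3: start y=0.000, vy=20.214 → t=4.121, apex=20.827, x_land=108.337, impact vy=-20.214
  bounce: vy ← 0.82·20.214 = 16.576
Arc 4: start y=0.000, vy=16.576 → t=3.379, apex=14.004, x_land=133.513, impact vy=-16.576
  bounce: vy ← 0.82·16.576 = 13.592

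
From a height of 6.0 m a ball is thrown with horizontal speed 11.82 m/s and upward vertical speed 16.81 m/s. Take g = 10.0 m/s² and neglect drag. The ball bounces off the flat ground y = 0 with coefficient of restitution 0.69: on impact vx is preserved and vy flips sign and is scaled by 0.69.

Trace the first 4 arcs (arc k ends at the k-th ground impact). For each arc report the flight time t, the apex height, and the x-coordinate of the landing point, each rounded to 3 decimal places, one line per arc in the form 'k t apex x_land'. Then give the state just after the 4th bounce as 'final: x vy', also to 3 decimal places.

Arc 1: start y=6.000, vy=16.810 → t=3.687, apex=20.129, x_land=43.585, impact vy=-20.064
  bounce: vy ← 0.69·20.064 = 13.844
Arc 2: start y=0.000, vy=13.844 → t=2.769, apex=9.583, x_land=76.314, impact vy=-13.844
  bounce: vy ← 0.69·13.844 = 9.553
Arc 3: start y=0.000, vy=9.553 → t=1.911, apex=4.563, x_land=98.896, impact vy=-9.553
  bounce: vy ← 0.69·9.553 = 6.591
Arc 4: start y=0.000, vy=6.591 → t=1.318, apex=2.172, x_land=114.478, impact vy=-6.591
  bounce: vy ← 0.69·6.591 = 4.548

1 3.687 20.129 43.585
2 2.769 9.583 76.314
3 1.911 4.563 98.896
4 1.318 2.172 114.478
final: 114.478 4.548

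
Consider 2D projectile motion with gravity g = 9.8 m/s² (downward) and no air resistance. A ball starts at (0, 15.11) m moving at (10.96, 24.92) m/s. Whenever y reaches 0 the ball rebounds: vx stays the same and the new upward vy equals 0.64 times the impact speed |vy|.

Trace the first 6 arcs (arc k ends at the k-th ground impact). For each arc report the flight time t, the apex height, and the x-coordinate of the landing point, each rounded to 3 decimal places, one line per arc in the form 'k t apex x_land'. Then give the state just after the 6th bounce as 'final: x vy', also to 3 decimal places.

1 5.633 46.794 61.739
2 3.956 19.167 105.092
3 2.532 7.851 132.838
4 1.620 3.216 150.595
5 1.037 1.317 161.960
6 0.664 0.539 169.233
final: 169.233 2.081

Arc 1: start y=15.110, vy=24.920 → t=5.633, apex=46.794, x_land=61.739, impact vy=-30.285
  bounce: vy ← 0.64·30.285 = 19.382
Arc 2: start y=0.000, vy=19.382 → t=3.956, apex=19.167, x_land=105.092, impact vy=-19.382
  bounce: vy ← 0.64·19.382 = 12.405
Arc 3: start y=0.000, vy=12.405 → t=2.532, apex=7.851, x_land=132.838, impact vy=-12.405
  bounce: vy ← 0.64·12.405 = 7.939
Arc 4: start y=0.000, vy=7.939 → t=1.620, apex=3.216, x_land=150.595, impact vy=-7.939
  bounce: vy ← 0.64·7.939 = 5.081
Arc 5: start y=0.000, vy=5.081 → t=1.037, apex=1.317, x_land=161.960, impact vy=-5.081
  bounce: vy ← 0.64·5.081 = 3.252
Arc 6: start y=0.000, vy=3.252 → t=0.664, apex=0.539, x_land=169.233, impact vy=-3.252
  bounce: vy ← 0.64·3.252 = 2.081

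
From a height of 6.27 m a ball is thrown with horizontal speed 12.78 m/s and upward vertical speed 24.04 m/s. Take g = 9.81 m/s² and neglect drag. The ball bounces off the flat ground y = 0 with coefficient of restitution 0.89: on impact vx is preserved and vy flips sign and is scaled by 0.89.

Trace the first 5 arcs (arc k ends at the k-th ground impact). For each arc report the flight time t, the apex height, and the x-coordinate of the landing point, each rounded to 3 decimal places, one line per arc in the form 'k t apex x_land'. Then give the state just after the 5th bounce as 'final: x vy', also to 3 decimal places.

Arc 1: start y=6.270, vy=24.040 → t=5.149, apex=35.726, x_land=65.809, impact vy=-26.475
  bounce: vy ← 0.89·26.475 = 23.563
Arc 2: start y=0.000, vy=23.563 → t=4.804, apex=28.298, x_land=127.202, impact vy=-23.563
  bounce: vy ← 0.89·23.563 = 20.971
Arc 3: start y=0.000, vy=20.971 → t=4.275, apex=22.415, x_land=181.842, impact vy=-20.971
  bounce: vy ← 0.89·20.971 = 18.664
Arc 4: start y=0.000, vy=18.664 → t=3.805, apex=17.755, x_land=230.472, impact vy=-18.664
  bounce: vy ← 0.89·18.664 = 16.611
Arc 5: start y=0.000, vy=16.611 → t=3.387, apex=14.064, x_land=273.753, impact vy=-16.611
  bounce: vy ← 0.89·16.611 = 14.784

1 5.149 35.726 65.809
2 4.804 28.298 127.202
3 4.275 22.415 181.842
4 3.805 17.755 230.472
5 3.387 14.064 273.753
final: 273.753 14.784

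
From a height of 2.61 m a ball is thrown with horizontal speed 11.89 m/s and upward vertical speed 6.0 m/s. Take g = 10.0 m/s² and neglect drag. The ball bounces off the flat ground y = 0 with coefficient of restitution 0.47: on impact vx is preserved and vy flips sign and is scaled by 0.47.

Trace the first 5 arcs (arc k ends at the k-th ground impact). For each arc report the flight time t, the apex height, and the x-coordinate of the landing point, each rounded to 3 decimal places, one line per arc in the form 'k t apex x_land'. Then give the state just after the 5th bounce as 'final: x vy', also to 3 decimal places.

Arc 1: start y=2.610, vy=6.000 → t=1.539, apex=4.410, x_land=18.300, impact vy=-9.391
  bounce: vy ← 0.47·9.391 = 4.414
Arc 2: start y=0.000, vy=4.414 → t=0.883, apex=0.974, x_land=28.797, impact vy=-4.414
  bounce: vy ← 0.47·4.414 = 2.075
Arc 3: start y=0.000, vy=2.075 → t=0.415, apex=0.215, x_land=33.730, impact vy=-2.075
  bounce: vy ← 0.47·2.075 = 0.975
Arc 4: start y=0.000, vy=0.975 → t=0.195, apex=0.048, x_land=36.049, impact vy=-0.975
  bounce: vy ← 0.47·0.975 = 0.458
Arc 5: start y=0.000, vy=0.458 → t=0.092, apex=0.011, x_land=37.139, impact vy=-0.458
  bounce: vy ← 0.47·0.458 = 0.215

1 1.539 4.410 18.300
2 0.883 0.974 28.797
3 0.415 0.215 33.730
4 0.195 0.048 36.049
5 0.092 0.011 37.139
final: 37.139 0.215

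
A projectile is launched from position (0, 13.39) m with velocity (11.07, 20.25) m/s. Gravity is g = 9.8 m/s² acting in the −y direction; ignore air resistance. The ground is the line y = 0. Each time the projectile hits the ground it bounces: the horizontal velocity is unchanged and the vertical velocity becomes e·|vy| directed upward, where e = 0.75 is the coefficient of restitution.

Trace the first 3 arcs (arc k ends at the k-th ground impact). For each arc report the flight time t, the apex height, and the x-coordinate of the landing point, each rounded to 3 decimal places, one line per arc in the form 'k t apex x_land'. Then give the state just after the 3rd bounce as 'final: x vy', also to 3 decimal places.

1 4.713 34.312 52.168
2 3.969 19.300 96.108
3 2.977 10.856 129.063
final: 129.063 10.940

Arc 1: start y=13.390, vy=20.250 → t=4.713, apex=34.312, x_land=52.168, impact vy=-25.933
  bounce: vy ← 0.75·25.933 = 19.450
Arc 2: start y=0.000, vy=19.450 → t=3.969, apex=19.300, x_land=96.108, impact vy=-19.450
  bounce: vy ← 0.75·19.450 = 14.587
Arc 3: start y=0.000, vy=14.587 → t=2.977, apex=10.856, x_land=129.063, impact vy=-14.587
  bounce: vy ← 0.75·14.587 = 10.940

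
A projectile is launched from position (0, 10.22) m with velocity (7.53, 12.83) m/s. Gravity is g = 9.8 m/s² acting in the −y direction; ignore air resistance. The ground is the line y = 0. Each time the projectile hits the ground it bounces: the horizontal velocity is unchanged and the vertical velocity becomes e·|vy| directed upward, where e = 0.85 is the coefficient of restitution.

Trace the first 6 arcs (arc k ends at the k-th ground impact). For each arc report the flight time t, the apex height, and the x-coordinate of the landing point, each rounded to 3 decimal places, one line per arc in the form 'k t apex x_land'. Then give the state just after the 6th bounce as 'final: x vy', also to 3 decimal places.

Arc 1: start y=10.220, vy=12.830 → t=3.258, apex=18.618, x_land=24.536, impact vy=-19.103
  bounce: vy ← 0.85·19.103 = 16.237
Arc 2: start y=0.000, vy=16.237 → t=3.314, apex=13.452, x_land=49.489, impact vy=-16.237
  bounce: vy ← 0.85·16.237 = 13.802
Arc 3: start y=0.000, vy=13.802 → t=2.817, apex=9.719, x_land=70.699, impact vy=-13.802
  bounce: vy ← 0.85·13.802 = 11.732
Arc 4: start y=0.000, vy=11.732 → t=2.394, apex=7.022, x_land=88.727, impact vy=-11.732
  bounce: vy ← 0.85·11.732 = 9.972
Arc 5: start y=0.000, vy=9.972 → t=2.035, apex=5.073, x_land=104.051, impact vy=-9.972
  bounce: vy ← 0.85·9.972 = 8.476
Arc 6: start y=0.000, vy=8.476 → t=1.730, apex=3.665, x_land=117.076, impact vy=-8.476
  bounce: vy ← 0.85·8.476 = 7.205

1 3.258 18.618 24.536
2 3.314 13.452 49.489
3 2.817 9.719 70.699
4 2.394 7.022 88.727
5 2.035 5.073 104.051
6 1.730 3.665 117.076
final: 117.076 7.205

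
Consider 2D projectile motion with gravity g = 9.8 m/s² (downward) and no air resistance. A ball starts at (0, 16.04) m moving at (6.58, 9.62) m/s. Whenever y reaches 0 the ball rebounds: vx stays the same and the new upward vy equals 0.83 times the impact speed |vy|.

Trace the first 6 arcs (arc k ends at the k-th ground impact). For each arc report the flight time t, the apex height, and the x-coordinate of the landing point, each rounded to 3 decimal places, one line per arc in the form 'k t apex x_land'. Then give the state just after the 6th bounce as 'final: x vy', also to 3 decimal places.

1 3.040 20.762 20.004
2 3.417 14.303 42.487
3 2.836 9.853 61.149
4 2.354 6.788 76.638
5 1.954 4.676 89.493
6 1.622 3.221 100.164
final: 100.164 6.595

Arc 1: start y=16.040, vy=9.620 → t=3.040, apex=20.762, x_land=20.004, impact vy=-20.172
  bounce: vy ← 0.83·20.172 = 16.743
Arc 2: start y=0.000, vy=16.743 → t=3.417, apex=14.303, x_land=42.487, impact vy=-16.743
  bounce: vy ← 0.83·16.743 = 13.897
Arc 3: start y=0.000, vy=13.897 → t=2.836, apex=9.853, x_land=61.149, impact vy=-13.897
  bounce: vy ← 0.83·13.897 = 11.534
Arc 4: start y=0.000, vy=11.534 → t=2.354, apex=6.788, x_land=76.638, impact vy=-11.534
  bounce: vy ← 0.83·11.534 = 9.574
Arc 5: start y=0.000, vy=9.574 → t=1.954, apex=4.676, x_land=89.493, impact vy=-9.574
  bounce: vy ← 0.83·9.574 = 7.946
Arc 6: start y=0.000, vy=7.946 → t=1.622, apex=3.221, x_land=100.164, impact vy=-7.946
  bounce: vy ← 0.83·7.946 = 6.595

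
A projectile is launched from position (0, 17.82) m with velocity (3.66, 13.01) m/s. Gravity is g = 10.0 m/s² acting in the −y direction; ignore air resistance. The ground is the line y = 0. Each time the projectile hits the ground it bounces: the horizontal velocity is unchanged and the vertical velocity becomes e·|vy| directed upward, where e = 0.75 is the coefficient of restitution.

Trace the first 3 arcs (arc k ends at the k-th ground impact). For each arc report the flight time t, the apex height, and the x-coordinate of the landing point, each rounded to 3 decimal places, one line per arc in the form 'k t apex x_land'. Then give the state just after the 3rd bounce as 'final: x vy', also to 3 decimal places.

Arc 1: start y=17.820, vy=13.010 → t=3.594, apex=26.283, x_land=13.153, impact vy=-22.927
  bounce: vy ← 0.75·22.927 = 17.195
Arc 2: start y=0.000, vy=17.195 → t=3.439, apex=14.784, x_land=25.740, impact vy=-17.195
  bounce: vy ← 0.75·17.195 = 12.897
Arc 3: start y=0.000, vy=12.897 → t=2.579, apex=8.316, x_land=35.180, impact vy=-12.897
  bounce: vy ← 0.75·12.897 = 9.672

1 3.594 26.283 13.153
2 3.439 14.784 25.740
3 2.579 8.316 35.180
final: 35.180 9.672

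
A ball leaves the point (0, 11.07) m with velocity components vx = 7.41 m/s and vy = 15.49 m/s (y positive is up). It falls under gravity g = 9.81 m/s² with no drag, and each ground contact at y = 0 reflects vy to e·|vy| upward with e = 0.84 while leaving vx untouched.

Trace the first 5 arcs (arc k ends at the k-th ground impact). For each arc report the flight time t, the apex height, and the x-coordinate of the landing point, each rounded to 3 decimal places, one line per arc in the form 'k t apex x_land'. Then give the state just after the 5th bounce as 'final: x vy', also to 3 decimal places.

1 3.758 23.299 27.850
2 3.662 16.440 54.982
3 3.076 11.600 77.773
4 2.584 8.185 96.917
5 2.170 5.775 112.998
final: 112.998 8.942

Arc 1: start y=11.070, vy=15.490 → t=3.758, apex=23.299, x_land=27.850, impact vy=-21.381
  bounce: vy ← 0.84·21.381 = 17.960
Arc 2: start y=0.000, vy=17.960 → t=3.662, apex=16.440, x_land=54.982, impact vy=-17.960
  bounce: vy ← 0.84·17.960 = 15.086
Arc 3: start y=0.000, vy=15.086 → t=3.076, apex=11.600, x_land=77.773, impact vy=-15.086
  bounce: vy ← 0.84·15.086 = 12.672
Arc 4: start y=0.000, vy=12.672 → t=2.584, apex=8.185, x_land=96.917, impact vy=-12.672
  bounce: vy ← 0.84·12.672 = 10.645
Arc 5: start y=0.000, vy=10.645 → t=2.170, apex=5.775, x_land=112.998, impact vy=-10.645
  bounce: vy ← 0.84·10.645 = 8.942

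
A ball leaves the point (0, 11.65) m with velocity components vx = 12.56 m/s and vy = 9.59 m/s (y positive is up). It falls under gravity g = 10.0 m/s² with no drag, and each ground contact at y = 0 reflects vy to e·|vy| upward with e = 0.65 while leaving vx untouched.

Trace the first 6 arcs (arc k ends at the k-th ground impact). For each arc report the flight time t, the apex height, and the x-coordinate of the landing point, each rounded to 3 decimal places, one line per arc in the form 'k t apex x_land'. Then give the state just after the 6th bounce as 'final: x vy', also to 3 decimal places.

Arc 1: start y=11.650, vy=9.590 → t=2.762, apex=16.248, x_land=34.687, impact vy=-18.027
  bounce: vy ← 0.65·18.027 = 11.717
Arc 2: start y=0.000, vy=11.717 → t=2.343, apex=6.865, x_land=64.121, impact vy=-11.717
  bounce: vy ← 0.65·11.717 = 7.616
Arc 3: start y=0.000, vy=7.616 → t=1.523, apex=2.900, x_land=83.253, impact vy=-7.616
  bounce: vy ← 0.65·7.616 = 4.951
Arc 4: start y=0.000, vy=4.951 → t=0.990, apex=1.225, x_land=95.689, impact vy=-4.951
  bounce: vy ← 0.65·4.951 = 3.218
Arc 5: start y=0.000, vy=3.218 → t=0.644, apex=0.518, x_land=103.773, impact vy=-3.218
  bounce: vy ← 0.65·3.218 = 2.092
Arc 6: start y=0.000, vy=2.092 → t=0.418, apex=0.219, x_land=109.027, impact vy=-2.092
  bounce: vy ← 0.65·2.092 = 1.360

1 2.762 16.248 34.687
2 2.343 6.865 64.121
3 1.523 2.900 83.253
4 0.990 1.225 95.689
5 0.644 0.518 103.773
6 0.418 0.219 109.027
final: 109.027 1.360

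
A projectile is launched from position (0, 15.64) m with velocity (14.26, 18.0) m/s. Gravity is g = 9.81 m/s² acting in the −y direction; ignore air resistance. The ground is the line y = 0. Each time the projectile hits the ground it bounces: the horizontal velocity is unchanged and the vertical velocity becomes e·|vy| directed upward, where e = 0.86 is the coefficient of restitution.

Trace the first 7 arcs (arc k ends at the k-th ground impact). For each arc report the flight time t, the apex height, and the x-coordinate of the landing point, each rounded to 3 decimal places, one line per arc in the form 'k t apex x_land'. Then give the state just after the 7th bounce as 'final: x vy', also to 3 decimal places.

Arc 1: start y=15.640, vy=18.000 → t=4.395, apex=32.154, x_land=62.675, impact vy=-25.117
  bounce: vy ← 0.86·25.117 = 21.601
Arc 2: start y=0.000, vy=21.601 → t=4.404, apex=23.781, x_land=125.473, impact vy=-21.601
  bounce: vy ← 0.86·21.601 = 18.576
Arc 3: start y=0.000, vy=18.576 → t=3.787, apex=17.588, x_land=179.479, impact vy=-18.576
  bounce: vy ← 0.86·18.576 = 15.976
Arc 4: start y=0.000, vy=15.976 → t=3.257, apex=13.008, x_land=225.925, impact vy=-15.976
  bounce: vy ← 0.86·15.976 = 13.739
Arc 5: start y=0.000, vy=13.739 → t=2.801, apex=9.621, x_land=265.868, impact vy=-13.739
  bounce: vy ← 0.86·13.739 = 11.816
Arc 6: start y=0.000, vy=11.816 → t=2.409, apex=7.116, x_land=300.218, impact vy=-11.816
  bounce: vy ← 0.86·11.816 = 10.161
Arc 7: start y=0.000, vy=10.161 → t=2.072, apex=5.263, x_land=329.760, impact vy=-10.161
  bounce: vy ← 0.86·10.161 = 8.739

1 4.395 32.154 62.675
2 4.404 23.781 125.473
3 3.787 17.588 179.479
4 3.257 13.008 225.925
5 2.801 9.621 265.868
6 2.409 7.116 300.218
7 2.072 5.263 329.760
final: 329.760 8.739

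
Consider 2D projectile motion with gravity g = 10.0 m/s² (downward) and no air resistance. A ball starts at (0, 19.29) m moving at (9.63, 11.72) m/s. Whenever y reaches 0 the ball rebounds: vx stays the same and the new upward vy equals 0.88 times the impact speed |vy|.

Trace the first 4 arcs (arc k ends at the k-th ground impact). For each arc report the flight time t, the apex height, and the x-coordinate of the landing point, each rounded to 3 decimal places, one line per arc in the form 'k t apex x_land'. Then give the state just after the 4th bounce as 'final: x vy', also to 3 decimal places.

Arc 1: start y=19.290, vy=11.720 → t=3.459, apex=26.158, x_land=33.313, impact vy=-22.873
  bounce: vy ← 0.88·22.873 = 20.128
Arc 2: start y=0.000, vy=20.128 → t=4.026, apex=20.257, x_land=72.079, impact vy=-20.128
  bounce: vy ← 0.88·20.128 = 17.713
Arc 3: start y=0.000, vy=17.713 → t=3.543, apex=15.687, x_land=106.194, impact vy=-17.713
  bounce: vy ← 0.88·17.713 = 15.587
Arc 4: start y=0.000, vy=15.587 → t=3.117, apex=12.148, x_land=136.214, impact vy=-15.587
  bounce: vy ← 0.88·15.587 = 13.717

1 3.459 26.158 33.313
2 4.026 20.257 72.079
3 3.543 15.687 106.194
4 3.117 12.148 136.214
final: 136.214 13.717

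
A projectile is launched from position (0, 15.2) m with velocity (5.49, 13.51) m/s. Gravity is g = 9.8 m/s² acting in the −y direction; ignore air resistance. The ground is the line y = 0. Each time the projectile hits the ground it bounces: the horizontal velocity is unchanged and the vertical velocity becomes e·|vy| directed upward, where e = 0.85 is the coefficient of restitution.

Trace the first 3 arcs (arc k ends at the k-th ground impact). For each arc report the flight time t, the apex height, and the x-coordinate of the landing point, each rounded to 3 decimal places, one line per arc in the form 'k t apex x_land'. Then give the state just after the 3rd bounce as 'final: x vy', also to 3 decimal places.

Arc 1: start y=15.200, vy=13.510 → t=3.615, apex=24.512, x_land=19.847, impact vy=-21.919
  bounce: vy ← 0.85·21.919 = 18.631
Arc 2: start y=0.000, vy=18.631 → t=3.802, apex=17.710, x_land=40.722, impact vy=-18.631
  bounce: vy ← 0.85·18.631 = 15.836
Arc 3: start y=0.000, vy=15.836 → t=3.232, apex=12.796, x_land=58.465, impact vy=-15.836
  bounce: vy ← 0.85·15.836 = 13.461

1 3.615 24.512 19.847
2 3.802 17.710 40.722
3 3.232 12.796 58.465
final: 58.465 13.461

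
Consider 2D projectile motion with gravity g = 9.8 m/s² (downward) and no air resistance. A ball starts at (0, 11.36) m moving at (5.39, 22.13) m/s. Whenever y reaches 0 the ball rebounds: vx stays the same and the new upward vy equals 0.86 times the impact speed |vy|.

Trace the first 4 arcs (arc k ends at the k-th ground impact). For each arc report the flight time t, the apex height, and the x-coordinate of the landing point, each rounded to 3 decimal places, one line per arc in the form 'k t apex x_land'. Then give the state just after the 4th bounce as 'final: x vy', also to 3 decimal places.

1 4.982 36.347 26.851
2 4.684 26.882 52.101
3 4.029 19.882 73.815
4 3.465 14.705 92.490
final: 92.490 14.600

Arc 1: start y=11.360, vy=22.130 → t=4.982, apex=36.347, x_land=26.851, impact vy=-26.691
  bounce: vy ← 0.86·26.691 = 22.954
Arc 2: start y=0.000, vy=22.954 → t=4.684, apex=26.882, x_land=52.101, impact vy=-22.954
  bounce: vy ← 0.86·22.954 = 19.740
Arc 3: start y=0.000, vy=19.740 → t=4.029, apex=19.882, x_land=73.815, impact vy=-19.740
  bounce: vy ← 0.86·19.740 = 16.977
Arc 4: start y=0.000, vy=16.977 → t=3.465, apex=14.705, x_land=92.490, impact vy=-16.977
  bounce: vy ← 0.86·16.977 = 14.600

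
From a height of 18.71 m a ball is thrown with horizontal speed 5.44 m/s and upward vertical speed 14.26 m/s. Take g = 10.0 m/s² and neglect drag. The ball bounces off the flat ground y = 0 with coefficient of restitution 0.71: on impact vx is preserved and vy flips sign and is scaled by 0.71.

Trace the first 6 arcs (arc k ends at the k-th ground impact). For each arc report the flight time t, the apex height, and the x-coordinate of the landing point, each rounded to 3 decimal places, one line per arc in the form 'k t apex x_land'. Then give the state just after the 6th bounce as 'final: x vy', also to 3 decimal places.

1 3.829 28.877 20.831
2 3.413 14.557 39.395
3 2.423 7.338 52.576
4 1.720 3.699 61.934
5 1.221 1.865 68.579
6 0.867 0.940 73.296
final: 73.296 3.079

Arc 1: start y=18.710, vy=14.260 → t=3.829, apex=28.877, x_land=20.831, impact vy=-24.032
  bounce: vy ← 0.71·24.032 = 17.063
Arc 2: start y=0.000, vy=17.063 → t=3.413, apex=14.557, x_land=39.395, impact vy=-17.063
  bounce: vy ← 0.71·17.063 = 12.115
Arc 3: start y=0.000, vy=12.115 → t=2.423, apex=7.338, x_land=52.576, impact vy=-12.115
  bounce: vy ← 0.71·12.115 = 8.601
Arc 4: start y=0.000, vy=8.601 → t=1.720, apex=3.699, x_land=61.934, impact vy=-8.601
  bounce: vy ← 0.71·8.601 = 6.107
Arc 5: start y=0.000, vy=6.107 → t=1.221, apex=1.865, x_land=68.579, impact vy=-6.107
  bounce: vy ← 0.71·6.107 = 4.336
Arc 6: start y=0.000, vy=4.336 → t=0.867, apex=0.940, x_land=73.296, impact vy=-4.336
  bounce: vy ← 0.71·4.336 = 3.079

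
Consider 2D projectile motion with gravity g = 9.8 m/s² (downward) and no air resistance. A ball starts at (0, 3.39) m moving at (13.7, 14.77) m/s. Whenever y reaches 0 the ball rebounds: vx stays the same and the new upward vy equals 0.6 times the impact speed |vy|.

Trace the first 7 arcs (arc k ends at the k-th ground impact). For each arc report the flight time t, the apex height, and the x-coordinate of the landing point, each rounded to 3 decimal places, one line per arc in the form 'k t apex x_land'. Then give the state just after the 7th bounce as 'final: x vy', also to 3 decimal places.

1 3.229 14.520 44.231
2 2.066 5.227 72.532
3 1.239 1.882 89.512
4 0.744 0.677 99.700
5 0.446 0.244 105.813
6 0.268 0.088 109.481
7 0.161 0.032 111.681
final: 111.681 0.472

Arc 1: start y=3.390, vy=14.770 → t=3.229, apex=14.520, x_land=44.231, impact vy=-16.870
  bounce: vy ← 0.6·16.870 = 10.122
Arc 2: start y=0.000, vy=10.122 → t=2.066, apex=5.227, x_land=72.532, impact vy=-10.122
  bounce: vy ← 0.6·10.122 = 6.073
Arc 3: start y=0.000, vy=6.073 → t=1.239, apex=1.882, x_land=89.512, impact vy=-6.073
  bounce: vy ← 0.6·6.073 = 3.644
Arc 4: start y=0.000, vy=3.644 → t=0.744, apex=0.677, x_land=99.700, impact vy=-3.644
  bounce: vy ← 0.6·3.644 = 2.186
Arc 5: start y=0.000, vy=2.186 → t=0.446, apex=0.244, x_land=105.813, impact vy=-2.186
  bounce: vy ← 0.6·2.186 = 1.312
Arc 6: start y=0.000, vy=1.312 → t=0.268, apex=0.088, x_land=109.481, impact vy=-1.312
  bounce: vy ← 0.6·1.312 = 0.787
Arc 7: start y=0.000, vy=0.787 → t=0.161, apex=0.032, x_land=111.681, impact vy=-0.787
  bounce: vy ← 0.6·0.787 = 0.472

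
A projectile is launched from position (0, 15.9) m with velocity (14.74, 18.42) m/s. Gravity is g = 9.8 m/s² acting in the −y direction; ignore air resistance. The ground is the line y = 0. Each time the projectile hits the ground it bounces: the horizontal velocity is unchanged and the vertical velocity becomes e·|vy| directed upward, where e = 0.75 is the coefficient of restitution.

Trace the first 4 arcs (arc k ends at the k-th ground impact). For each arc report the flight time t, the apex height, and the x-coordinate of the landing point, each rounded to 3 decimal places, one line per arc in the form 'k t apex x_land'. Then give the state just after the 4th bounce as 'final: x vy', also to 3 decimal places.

1 4.483 33.211 66.080
2 3.905 18.681 123.641
3 2.929 10.508 166.812
4 2.197 5.911 199.190
final: 199.190 8.073

Arc 1: start y=15.900, vy=18.420 → t=4.483, apex=33.211, x_land=66.080, impact vy=-25.513
  bounce: vy ← 0.75·25.513 = 19.135
Arc 2: start y=0.000, vy=19.135 → t=3.905, apex=18.681, x_land=123.641, impact vy=-19.135
  bounce: vy ← 0.75·19.135 = 14.351
Arc 3: start y=0.000, vy=14.351 → t=2.929, apex=10.508, x_land=166.812, impact vy=-14.351
  bounce: vy ← 0.75·14.351 = 10.763
Arc 4: start y=0.000, vy=10.763 → t=2.197, apex=5.911, x_land=199.190, impact vy=-10.763
  bounce: vy ← 0.75·10.763 = 8.073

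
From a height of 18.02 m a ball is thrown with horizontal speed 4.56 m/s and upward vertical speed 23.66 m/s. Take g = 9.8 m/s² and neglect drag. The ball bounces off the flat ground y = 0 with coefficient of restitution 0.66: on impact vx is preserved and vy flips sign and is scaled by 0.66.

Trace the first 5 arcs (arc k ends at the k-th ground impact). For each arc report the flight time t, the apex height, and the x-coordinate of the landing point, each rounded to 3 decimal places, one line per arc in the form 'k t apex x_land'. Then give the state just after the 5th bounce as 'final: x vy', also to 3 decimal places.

1 5.498 46.581 25.069
2 4.070 20.291 43.627
3 2.686 8.839 55.876
4 1.773 3.850 63.960
5 1.170 1.677 69.296
final: 69.296 3.784

Arc 1: start y=18.020, vy=23.660 → t=5.498, apex=46.581, x_land=25.069, impact vy=-30.216
  bounce: vy ← 0.66·30.216 = 19.942
Arc 2: start y=0.000, vy=19.942 → t=4.070, apex=20.291, x_land=43.627, impact vy=-19.942
  bounce: vy ← 0.66·19.942 = 13.162
Arc 3: start y=0.000, vy=13.162 → t=2.686, apex=8.839, x_land=55.876, impact vy=-13.162
  bounce: vy ← 0.66·13.162 = 8.687
Arc 4: start y=0.000, vy=8.687 → t=1.773, apex=3.850, x_land=63.960, impact vy=-8.687
  bounce: vy ← 0.66·8.687 = 5.733
Arc 5: start y=0.000, vy=5.733 → t=1.170, apex=1.677, x_land=69.296, impact vy=-5.733
  bounce: vy ← 0.66·5.733 = 3.784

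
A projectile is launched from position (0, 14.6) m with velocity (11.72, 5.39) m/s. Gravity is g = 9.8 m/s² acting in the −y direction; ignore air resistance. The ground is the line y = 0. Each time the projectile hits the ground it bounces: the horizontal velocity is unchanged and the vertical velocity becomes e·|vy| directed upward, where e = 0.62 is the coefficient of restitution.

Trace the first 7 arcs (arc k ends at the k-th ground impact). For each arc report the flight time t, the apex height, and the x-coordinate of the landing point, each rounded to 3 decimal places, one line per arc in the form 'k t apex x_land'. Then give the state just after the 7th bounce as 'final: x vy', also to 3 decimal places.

1 2.362 16.082 27.679
2 2.246 6.182 54.007
3 1.393 2.376 70.331
4 0.864 0.913 80.451
5 0.535 0.351 86.726
6 0.332 0.135 90.616
7 0.206 0.052 93.028
final: 93.028 0.625

Arc 1: start y=14.600, vy=5.390 → t=2.362, apex=16.082, x_land=27.679, impact vy=-17.754
  bounce: vy ← 0.62·17.754 = 11.008
Arc 2: start y=0.000, vy=11.008 → t=2.246, apex=6.182, x_land=54.007, impact vy=-11.008
  bounce: vy ← 0.62·11.008 = 6.825
Arc 3: start y=0.000, vy=6.825 → t=1.393, apex=2.376, x_land=70.331, impact vy=-6.825
  bounce: vy ← 0.62·6.825 = 4.231
Arc 4: start y=0.000, vy=4.231 → t=0.864, apex=0.913, x_land=80.451, impact vy=-4.231
  bounce: vy ← 0.62·4.231 = 2.623
Arc 5: start y=0.000, vy=2.623 → t=0.535, apex=0.351, x_land=86.726, impact vy=-2.623
  bounce: vy ← 0.62·2.623 = 1.627
Arc 6: start y=0.000, vy=1.627 → t=0.332, apex=0.135, x_land=90.616, impact vy=-1.627
  bounce: vy ← 0.62·1.627 = 1.008
Arc 7: start y=0.000, vy=1.008 → t=0.206, apex=0.052, x_land=93.028, impact vy=-1.008
  bounce: vy ← 0.62·1.008 = 0.625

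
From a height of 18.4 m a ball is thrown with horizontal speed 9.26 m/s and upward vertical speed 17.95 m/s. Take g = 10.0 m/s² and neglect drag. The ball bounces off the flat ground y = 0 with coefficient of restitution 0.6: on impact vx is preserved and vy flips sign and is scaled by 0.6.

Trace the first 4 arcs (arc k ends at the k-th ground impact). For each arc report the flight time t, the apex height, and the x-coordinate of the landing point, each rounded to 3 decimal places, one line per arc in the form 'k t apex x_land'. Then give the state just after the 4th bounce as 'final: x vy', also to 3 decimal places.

1 4.422 34.510 40.949
2 3.153 12.424 70.142
3 1.892 4.473 87.658
4 1.135 1.610 98.168
final: 98.168 3.405

Arc 1: start y=18.400, vy=17.950 → t=4.422, apex=34.510, x_land=40.949, impact vy=-26.272
  bounce: vy ← 0.6·26.272 = 15.763
Arc 2: start y=0.000, vy=15.763 → t=3.153, apex=12.424, x_land=70.142, impact vy=-15.763
  bounce: vy ← 0.6·15.763 = 9.458
Arc 3: start y=0.000, vy=9.458 → t=1.892, apex=4.473, x_land=87.658, impact vy=-9.458
  bounce: vy ← 0.6·9.458 = 5.675
Arc 4: start y=0.000, vy=5.675 → t=1.135, apex=1.610, x_land=98.168, impact vy=-5.675
  bounce: vy ← 0.6·5.675 = 3.405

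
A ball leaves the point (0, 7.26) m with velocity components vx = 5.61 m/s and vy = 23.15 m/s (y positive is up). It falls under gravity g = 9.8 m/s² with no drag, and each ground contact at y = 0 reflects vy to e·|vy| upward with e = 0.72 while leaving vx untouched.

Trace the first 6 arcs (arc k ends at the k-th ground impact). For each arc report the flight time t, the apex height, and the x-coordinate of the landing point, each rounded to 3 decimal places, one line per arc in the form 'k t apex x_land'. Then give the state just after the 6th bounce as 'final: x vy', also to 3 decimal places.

1 5.020 34.603 28.160
2 3.827 17.938 49.628
3 2.755 9.299 65.085
4 1.984 4.821 76.213
5 1.428 2.499 84.226
6 1.028 1.296 89.995
final: 89.995 3.628

Arc 1: start y=7.260, vy=23.150 → t=5.020, apex=34.603, x_land=28.160, impact vy=-26.043
  bounce: vy ← 0.72·26.043 = 18.751
Arc 2: start y=0.000, vy=18.751 → t=3.827, apex=17.938, x_land=49.628, impact vy=-18.751
  bounce: vy ← 0.72·18.751 = 13.500
Arc 3: start y=0.000, vy=13.500 → t=2.755, apex=9.299, x_land=65.085, impact vy=-13.500
  bounce: vy ← 0.72·13.500 = 9.720
Arc 4: start y=0.000, vy=9.720 → t=1.984, apex=4.821, x_land=76.213, impact vy=-9.720
  bounce: vy ← 0.72·9.720 = 6.999
Arc 5: start y=0.000, vy=6.999 → t=1.428, apex=2.499, x_land=84.226, impact vy=-6.999
  bounce: vy ← 0.72·6.999 = 5.039
Arc 6: start y=0.000, vy=5.039 → t=1.028, apex=1.296, x_land=89.995, impact vy=-5.039
  bounce: vy ← 0.72·5.039 = 3.628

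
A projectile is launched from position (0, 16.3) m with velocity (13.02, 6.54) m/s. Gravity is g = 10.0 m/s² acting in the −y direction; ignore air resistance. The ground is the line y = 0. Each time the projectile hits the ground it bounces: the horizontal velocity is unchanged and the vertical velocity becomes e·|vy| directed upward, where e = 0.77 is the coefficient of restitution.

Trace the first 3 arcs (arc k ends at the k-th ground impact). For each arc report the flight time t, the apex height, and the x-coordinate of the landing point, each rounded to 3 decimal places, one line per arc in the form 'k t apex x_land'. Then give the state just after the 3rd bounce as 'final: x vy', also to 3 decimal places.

Arc 1: start y=16.300, vy=6.540 → t=2.574, apex=18.439, x_land=33.518, impact vy=-19.203
  bounce: vy ← 0.77·19.203 = 14.787
Arc 2: start y=0.000, vy=14.787 → t=2.957, apex=10.932, x_land=72.022, impact vy=-14.787
  bounce: vy ← 0.77·14.787 = 11.386
Arc 3: start y=0.000, vy=11.386 → t=2.277, apex=6.482, x_land=101.671, impact vy=-11.386
  bounce: vy ← 0.77·11.386 = 8.767

1 2.574 18.439 33.518
2 2.957 10.932 72.022
3 2.277 6.482 101.671
final: 101.671 8.767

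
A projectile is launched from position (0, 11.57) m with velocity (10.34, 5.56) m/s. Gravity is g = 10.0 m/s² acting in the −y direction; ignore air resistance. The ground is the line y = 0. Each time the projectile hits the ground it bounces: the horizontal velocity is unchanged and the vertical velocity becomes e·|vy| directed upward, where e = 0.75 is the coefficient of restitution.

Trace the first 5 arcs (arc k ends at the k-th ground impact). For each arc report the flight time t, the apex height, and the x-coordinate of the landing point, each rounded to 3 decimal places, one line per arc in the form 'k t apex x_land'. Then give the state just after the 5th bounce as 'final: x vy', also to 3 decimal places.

1 2.176 13.116 22.496
2 2.429 7.378 47.616
3 1.822 4.150 66.456
4 1.367 2.334 80.586
5 1.025 1.313 91.184
final: 91.184 3.843

Arc 1: start y=11.570, vy=5.560 → t=2.176, apex=13.116, x_land=22.496, impact vy=-16.196
  bounce: vy ← 0.75·16.196 = 12.147
Arc 2: start y=0.000, vy=12.147 → t=2.429, apex=7.378, x_land=47.616, impact vy=-12.147
  bounce: vy ← 0.75·12.147 = 9.110
Arc 3: start y=0.000, vy=9.110 → t=1.822, apex=4.150, x_land=66.456, impact vy=-9.110
  bounce: vy ← 0.75·9.110 = 6.833
Arc 4: start y=0.000, vy=6.833 → t=1.367, apex=2.334, x_land=80.586, impact vy=-6.833
  bounce: vy ← 0.75·6.833 = 5.125
Arc 5: start y=0.000, vy=5.125 → t=1.025, apex=1.313, x_land=91.184, impact vy=-5.125
  bounce: vy ← 0.75·5.125 = 3.843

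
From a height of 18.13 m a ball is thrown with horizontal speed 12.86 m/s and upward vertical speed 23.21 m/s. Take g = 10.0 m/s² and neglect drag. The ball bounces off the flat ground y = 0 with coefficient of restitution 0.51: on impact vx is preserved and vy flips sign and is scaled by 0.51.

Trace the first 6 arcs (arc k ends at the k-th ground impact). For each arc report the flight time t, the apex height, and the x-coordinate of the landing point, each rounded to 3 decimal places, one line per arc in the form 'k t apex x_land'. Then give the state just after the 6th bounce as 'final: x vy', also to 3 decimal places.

1 5.323 45.065 68.456
2 3.062 11.721 107.836
3 1.562 3.049 127.920
4 0.796 0.793 138.163
5 0.406 0.206 143.387
6 0.207 0.054 146.051
final: 146.051 0.528

Arc 1: start y=18.130, vy=23.210 → t=5.323, apex=45.065, x_land=68.456, impact vy=-30.022
  bounce: vy ← 0.51·30.022 = 15.311
Arc 2: start y=0.000, vy=15.311 → t=3.062, apex=11.721, x_land=107.836, impact vy=-15.311
  bounce: vy ← 0.51·15.311 = 7.809
Arc 3: start y=0.000, vy=7.809 → t=1.562, apex=3.049, x_land=127.920, impact vy=-7.809
  bounce: vy ← 0.51·7.809 = 3.982
Arc 4: start y=0.000, vy=3.982 → t=0.796, apex=0.793, x_land=138.163, impact vy=-3.982
  bounce: vy ← 0.51·3.982 = 2.031
Arc 5: start y=0.000, vy=2.031 → t=0.406, apex=0.206, x_land=143.387, impact vy=-2.031
  bounce: vy ← 0.51·2.031 = 1.036
Arc 6: start y=0.000, vy=1.036 → t=0.207, apex=0.054, x_land=146.051, impact vy=-1.036
  bounce: vy ← 0.51·1.036 = 0.528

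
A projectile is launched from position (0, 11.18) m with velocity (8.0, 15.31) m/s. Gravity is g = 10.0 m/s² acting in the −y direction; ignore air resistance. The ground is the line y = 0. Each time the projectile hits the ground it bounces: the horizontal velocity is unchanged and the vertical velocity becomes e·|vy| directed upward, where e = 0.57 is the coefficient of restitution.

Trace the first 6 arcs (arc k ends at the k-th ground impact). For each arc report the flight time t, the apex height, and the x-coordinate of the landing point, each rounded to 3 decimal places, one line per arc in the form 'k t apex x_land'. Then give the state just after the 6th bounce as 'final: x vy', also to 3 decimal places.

1 3.671 22.900 29.369
2 2.440 7.440 48.886
3 1.391 2.417 60.011
4 0.793 0.785 66.353
5 0.452 0.255 69.967
6 0.258 0.083 72.027
final: 72.027 0.734

Arc 1: start y=11.180, vy=15.310 → t=3.671, apex=22.900, x_land=29.369, impact vy=-21.401
  bounce: vy ← 0.57·21.401 = 12.198
Arc 2: start y=0.000, vy=12.198 → t=2.440, apex=7.440, x_land=48.886, impact vy=-12.198
  bounce: vy ← 0.57·12.198 = 6.953
Arc 3: start y=0.000, vy=6.953 → t=1.391, apex=2.417, x_land=60.011, impact vy=-6.953
  bounce: vy ← 0.57·6.953 = 3.963
Arc 4: start y=0.000, vy=3.963 → t=0.793, apex=0.785, x_land=66.353, impact vy=-3.963
  bounce: vy ← 0.57·3.963 = 2.259
Arc 5: start y=0.000, vy=2.259 → t=0.452, apex=0.255, x_land=69.967, impact vy=-2.259
  bounce: vy ← 0.57·2.259 = 1.288
Arc 6: start y=0.000, vy=1.288 → t=0.258, apex=0.083, x_land=72.027, impact vy=-1.288
  bounce: vy ← 0.57·1.288 = 0.734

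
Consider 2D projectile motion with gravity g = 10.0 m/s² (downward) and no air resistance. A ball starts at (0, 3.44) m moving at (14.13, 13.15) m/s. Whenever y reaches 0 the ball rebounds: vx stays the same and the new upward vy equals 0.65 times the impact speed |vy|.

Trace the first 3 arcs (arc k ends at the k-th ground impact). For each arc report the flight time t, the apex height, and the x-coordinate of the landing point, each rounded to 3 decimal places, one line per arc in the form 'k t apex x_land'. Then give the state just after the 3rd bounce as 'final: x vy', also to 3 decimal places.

1 2.870 12.086 40.549
2 2.021 5.106 69.109
3 1.314 2.157 87.672
final: 87.672 4.270

Arc 1: start y=3.440, vy=13.150 → t=2.870, apex=12.086, x_land=40.549, impact vy=-15.547
  bounce: vy ← 0.65·15.547 = 10.106
Arc 2: start y=0.000, vy=10.106 → t=2.021, apex=5.106, x_land=69.109, impact vy=-10.106
  bounce: vy ← 0.65·10.106 = 6.569
Arc 3: start y=0.000, vy=6.569 → t=1.314, apex=2.157, x_land=87.672, impact vy=-6.569
  bounce: vy ← 0.65·6.569 = 4.270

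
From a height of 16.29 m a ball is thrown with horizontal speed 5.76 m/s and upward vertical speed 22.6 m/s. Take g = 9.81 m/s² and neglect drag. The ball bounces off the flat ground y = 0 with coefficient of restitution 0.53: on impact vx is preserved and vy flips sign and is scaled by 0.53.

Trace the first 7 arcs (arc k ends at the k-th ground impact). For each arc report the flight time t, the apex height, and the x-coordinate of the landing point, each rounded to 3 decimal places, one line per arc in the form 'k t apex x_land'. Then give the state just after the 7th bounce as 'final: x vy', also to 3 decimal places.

Arc 1: start y=16.290, vy=22.600 → t=5.241, apex=42.323, x_land=30.189, impact vy=-28.816
  bounce: vy ← 0.53·28.816 = 15.273
Arc 2: start y=0.000, vy=15.273 → t=3.114, apex=11.888, x_land=48.124, impact vy=-15.273
  bounce: vy ← 0.53·15.273 = 8.094
Arc 3: start y=0.000, vy=8.094 → t=1.650, apex=3.339, x_land=57.629, impact vy=-8.094
  bounce: vy ← 0.53·8.094 = 4.290
Arc 4: start y=0.000, vy=4.290 → t=0.875, apex=0.938, x_land=62.667, impact vy=-4.290
  bounce: vy ← 0.53·4.290 = 2.274
Arc 5: start y=0.000, vy=2.274 → t=0.464, apex=0.263, x_land=65.337, impact vy=-2.274
  bounce: vy ← 0.53·2.274 = 1.205
Arc 6: start y=0.000, vy=1.205 → t=0.246, apex=0.074, x_land=66.753, impact vy=-1.205
  bounce: vy ← 0.53·1.205 = 0.639
Arc 7: start y=0.000, vy=0.639 → t=0.130, apex=0.021, x_land=67.503, impact vy=-0.639
  bounce: vy ← 0.53·0.639 = 0.339

1 5.241 42.323 30.189
2 3.114 11.888 48.124
3 1.650 3.339 57.629
4 0.875 0.938 62.667
5 0.464 0.263 65.337
6 0.246 0.074 66.753
7 0.130 0.021 67.503
final: 67.503 0.339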